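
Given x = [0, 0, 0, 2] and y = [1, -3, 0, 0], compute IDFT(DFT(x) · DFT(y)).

(x ⊛ y)[n] = Σ(m=0 to 3) x[m] · y[(n-m) mod 4]

Computing each output sample:
(x ⊛ y)[0] = -6
(x ⊛ y)[1] = 0
(x ⊛ y)[2] = 0
(x ⊛ y)[3] = 2

x ⊛ y = [-6, 0, 0, 2]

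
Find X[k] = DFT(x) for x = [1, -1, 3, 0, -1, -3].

X[k] = Σ(n=0 to 5) x[n] · ω_6^(nk)
where ω_6 = e^(-2πi/6)

Computing each X[k]:
X[0] = -1
X[1] = -2.0000-5.1962i
X[2] = 2.0000+1.7321i
X[3] = 7
X[4] = 2.0000-1.7321i
X[5] = -2.0000+5.1962i

X = [-1, -2.0000-5.1962i, 2.0000+1.7321i, 7, 2.0000-1.7321i, -2.0000+5.1962i]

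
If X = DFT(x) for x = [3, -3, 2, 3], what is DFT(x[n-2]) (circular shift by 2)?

Time shift by 2: X_shifted[k] = ω_4^(2k) · X[k]
Shifted x = [2, 3, 3, -3]

DFT(x[n-2]) = [5, -1-6i, 5, -1+6i]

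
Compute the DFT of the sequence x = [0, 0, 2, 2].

X[k] = Σ(n=0 to 3) x[n] · ω_4^(nk)
where ω_4 = e^(-2πi/4)

Computing each X[k]:
X[0] = 4
X[1] = -2+2i
X[2] = 0
X[3] = -2-2i

X = [4, -2+2i, 0, -2-2i]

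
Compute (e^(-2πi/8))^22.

Since ω_8^8 = 1, powers reduce modulo 8.
22 mod 8 = 6
So ω_8^22 = ω_8^6 = e^(-2πi·6/8)

ω_8^22 = ω_8^6 = 1i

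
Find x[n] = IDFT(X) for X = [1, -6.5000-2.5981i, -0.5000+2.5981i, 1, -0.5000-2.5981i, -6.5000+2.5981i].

x[n] = (1/6) Σ(k=0 to 5) X[k] · e^(2πikn/6)

Computing each x[n]:
x[0] = -2
x[1] = -1
x[2] = 3
x[3] = 2
x[4] = 0
x[5] = -1

x = [-2, -1, 3, 2, 0, -1]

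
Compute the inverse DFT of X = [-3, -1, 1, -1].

x[n] = (1/4) Σ(k=0 to 3) X[k] · e^(2πikn/4)

Computing each x[n]:
x[0] = -1
x[1] = -1
x[2] = 0
x[3] = -1

x = [-1, -1, 0, -1]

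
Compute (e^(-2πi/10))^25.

Since ω_10^10 = 1, powers reduce modulo 10.
25 mod 10 = 5
So ω_10^25 = ω_10^5 = e^(-2πi·5/10)

ω_10^25 = ω_10^5 = -1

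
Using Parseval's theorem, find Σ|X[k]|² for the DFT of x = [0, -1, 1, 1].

Parseval: Σ|x[n]|² = (1/N)Σ|X[k]|², so Σ|X[k]|² = N·Σ|x[n]|² = 4·3.0000

Σ|X[k]|² = N·Σ|x[n]|² = 4·3.0000 = 12.0000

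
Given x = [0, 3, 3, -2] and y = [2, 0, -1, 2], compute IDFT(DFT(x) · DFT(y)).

(x ⊛ y)[n] = Σ(m=0 to 3) x[m] · y[(n-m) mod 4]

Computing each output sample:
(x ⊛ y)[0] = 3
(x ⊛ y)[1] = 14
(x ⊛ y)[2] = 2
(x ⊛ y)[3] = -7

x ⊛ y = [3, 14, 2, -7]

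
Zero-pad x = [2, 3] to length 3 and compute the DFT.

Original 2-point DFT: [5, -1]
Zero-padded 3-point DFT provides frequency interpolation.

DFT_3([x, 0, ...]) = [5, 0.5000-2.5981i, 0.5000+2.5981i]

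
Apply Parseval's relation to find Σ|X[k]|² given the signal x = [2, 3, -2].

Parseval: Σ|x[n]|² = (1/N)Σ|X[k]|², so Σ|X[k]|² = N·Σ|x[n]|² = 3·17.0000

Σ|X[k]|² = N·Σ|x[n]|² = 3·17.0000 = 51.0000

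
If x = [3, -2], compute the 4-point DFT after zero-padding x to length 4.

Original 2-point DFT: [1, 5]
Zero-padded 4-point DFT provides frequency interpolation.

DFT_4([x, 0, ...]) = [1, 3+2i, 5, 3-2i]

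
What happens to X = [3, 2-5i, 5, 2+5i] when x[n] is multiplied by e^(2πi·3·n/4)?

Modulation property: DFT(ω_4^(-3n)·x[n]) = X[(k-3) mod 4], so circularly shift X by 3 positions.

X[k-3] = [2-5i, 5, 2+5i, 3]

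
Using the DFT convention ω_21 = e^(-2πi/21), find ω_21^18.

ω_21^18 = e^(-2πi·18/21)
= cos(-2π·18/21) + i·sin(-2π·18/21)
= cos(-36π/21) + i·sin(-36π/21)

ω_21^18 = cos(-36π/21) + i·sin(-36π/21) = 0.6235+0.7818i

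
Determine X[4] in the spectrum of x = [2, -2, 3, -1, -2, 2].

X[4] = Σ(n=0 to 5) x[n] · ω_6^(4n) where ω_6 = e^(-2πi/6)
= (2)·ω_6^0 + (-2)·ω_6^4 + (3)·ω_6^8 + (-1)·ω_6^12 + (-2)·ω_6^16 + (2)·ω_6^20

X[4] = 0.5000-7.7942i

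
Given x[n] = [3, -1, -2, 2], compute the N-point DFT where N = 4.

X[k] = Σ(n=0 to 3) x[n] · ω_4^(nk)
where ω_4 = e^(-2πi/4)

Computing each X[k]:
X[0] = 2
X[1] = 5+3i
X[2] = 0
X[3] = 5-3i

X = [2, 5+3i, 0, 5-3i]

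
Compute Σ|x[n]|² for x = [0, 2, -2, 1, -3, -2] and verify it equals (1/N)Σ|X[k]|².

Time domain:
Σ|x[n]|² = |0|² + |2|² + |-2|² + |1|² + |-3|² + |-2|² = 22.0000

Frequency domain:
(1/6)Σ|X[k]|² = (1/6)(|-4|² + |1.5000-4.3301i|² + |3.5000-2.5981i|² + |-6|² + |3.5000+2.5981i|² + |1.5000+4.3301i|²) = (1/6)·132.0000 = 22.0000

Both sides agree, confirming Parseval's theorem.

Σ|x[n]|² = (1/N)Σ|X[k]|² = 22.0000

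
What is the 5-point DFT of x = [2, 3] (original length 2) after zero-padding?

Original 2-point DFT: [5, -1]
Zero-padded 5-point DFT provides frequency interpolation.

DFT_5([x, 0, ...]) = [5, 2.9271-2.8532i, -0.4271-1.7634i, -0.4271+1.7634i, 2.9271+2.8532i]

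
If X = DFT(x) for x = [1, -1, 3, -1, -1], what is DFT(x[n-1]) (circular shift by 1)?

Time shift by 1: X_shifted[k] = ω_5^(1k) · X[k]
Shifted x = [-1, 1, -1, 3, -1]

DFT(x[n-1]) = [1, -2.6180+0.4490i, -0.3820-4.9798i, -0.3820+4.9798i, -2.6180-0.4490i]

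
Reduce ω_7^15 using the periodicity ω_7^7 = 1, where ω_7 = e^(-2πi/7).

Since ω_7^7 = 1, powers reduce modulo 7.
15 mod 7 = 1
So ω_7^15 = ω_7^1 = e^(-2πi·1/7)

ω_7^15 = ω_7^1 = 0.6235-0.7818i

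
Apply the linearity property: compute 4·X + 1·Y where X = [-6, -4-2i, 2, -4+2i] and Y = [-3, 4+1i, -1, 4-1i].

By linearity: DFT(4x + 1y) = 4·DFT(x) + 1·DFT(y)
= 4·[-6, -4-2i, 2, -4+2i] + 1·[-3, 4+1i, -1, 4-1i]

Computing element-wise:
Z[0] = 4·(-6) + 1·(-3) = -27
Z[1] = 4·(-4-2i) + 1·(4+1i) = -12-7i
Z[2] = 4·(2) + 1·(-1) = 7
Z[3] = 4·(-4+2i) + 1·(4-1i) = -12+7i

DFT(4x + 1y) = 4·X + 1·Y = [-27, -12-7i, 7, -12+7i]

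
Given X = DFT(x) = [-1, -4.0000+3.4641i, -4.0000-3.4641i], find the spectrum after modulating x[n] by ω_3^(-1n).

Modulation property: DFT(ω_3^(-1n)·x[n]) = X[(k-1) mod 3], so circularly shift X by 1 positions.

X[k-1] = [-4.0000-3.4641i, -1, -4.0000+3.4641i]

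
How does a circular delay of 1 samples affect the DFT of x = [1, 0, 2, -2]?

Time shift by 1: X_shifted[k] = ω_4^(1k) · X[k]
Shifted x = [-2, 1, 0, 2]

DFT(x[n-1]) = [1, -2+1i, -5, -2-1i]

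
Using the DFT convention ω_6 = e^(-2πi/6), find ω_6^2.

ω_6^2 = e^(-2πi·2/6)
= cos(-2π·2/6) + i·sin(-2π·2/6)
= cos(-4π/6) + i·sin(-4π/6)

ω_6^2 = cos(-4π/6) + i·sin(-4π/6) = -0.5000-0.8660i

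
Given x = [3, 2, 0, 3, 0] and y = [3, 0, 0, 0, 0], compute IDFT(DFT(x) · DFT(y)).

(x ⊛ y)[n] = Σ(m=0 to 4) x[m] · y[(n-m) mod 5]

Computing each output sample:
(x ⊛ y)[0] = 9
(x ⊛ y)[1] = 6
(x ⊛ y)[2] = 0
(x ⊛ y)[3] = 9
(x ⊛ y)[4] = 0

x ⊛ y = [9, 6, 0, 9, 0]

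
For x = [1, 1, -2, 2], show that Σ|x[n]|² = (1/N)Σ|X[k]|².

Time domain:
Σ|x[n]|² = |1|² + |1|² + |-2|² + |2|² = 10.0000

Frequency domain:
(1/4)Σ|X[k]|² = (1/4)(|2|² + |3+1i|² + |-4|² + |3-1i|²) = (1/4)·40.0000 = 10.0000

Both sides agree, confirming Parseval's theorem.

Σ|x[n]|² = (1/N)Σ|X[k]|² = 10.0000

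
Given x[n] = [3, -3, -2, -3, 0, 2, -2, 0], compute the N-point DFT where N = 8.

X[k] = Σ(n=0 to 7) x[n] · ω_8^(nk)
where ω_8 = e^(-2πi/8)

Computing each X[k]:
X[0] = -5
X[1] = 1.5858+5.6569i
X[2] = 7-2i
X[3] = 4.4142+5.6569i
X[4] = 3
X[5] = 4.4142-5.6569i
X[6] = 7+2i
X[7] = 1.5858-5.6569i

X = [-5, 1.5858+5.6569i, 7-2i, 4.4142+5.6569i, 3, 4.4142-5.6569i, 7+2i, 1.5858-5.6569i]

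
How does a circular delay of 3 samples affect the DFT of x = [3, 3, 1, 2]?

Time shift by 3: X_shifted[k] = ω_4^(3k) · X[k]
Shifted x = [3, 1, 2, 3]

DFT(x[n-3]) = [9, 1+2i, 1, 1-2i]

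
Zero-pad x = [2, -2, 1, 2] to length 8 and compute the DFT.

Original 4-point DFT: [3, 1+4i, 3, 1-4i]
Zero-padded 8-point DFT provides frequency interpolation.

DFT_8([x, 0, ...]) = [3, -0.8284-1.0000i, 1+4i, 4.8284+1.0000i, 3, 4.8284-1.0000i, 1-4i, -0.8284+1.0000i]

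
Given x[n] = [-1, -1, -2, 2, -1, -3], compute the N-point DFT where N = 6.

X[k] = Σ(n=0 to 5) x[n] · ω_6^(nk)
where ω_6 = e^(-2πi/6)

Computing each X[k]:
X[0] = -6
X[1] = -3.5000-0.8660i
X[2] = 4.5000-2.5981i
X[3] = -2
X[4] = 4.5000+2.5981i
X[5] = -3.5000+0.8660i

X = [-6, -3.5000-0.8660i, 4.5000-2.5981i, -2, 4.5000+2.5981i, -3.5000+0.8660i]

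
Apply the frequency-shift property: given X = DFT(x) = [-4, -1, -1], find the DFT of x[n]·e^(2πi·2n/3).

Modulation property: DFT(ω_3^(-2n)·x[n]) = X[(k-2) mod 3], so circularly shift X by 2 positions.

X[k-2] = [-1, -1, -4]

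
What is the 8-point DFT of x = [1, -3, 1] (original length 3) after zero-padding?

Original 3-point DFT: [-1, 2.0000+3.4641i, 2.0000-3.4641i]
Zero-padded 8-point DFT provides frequency interpolation.

DFT_8([x, 0, ...]) = [-1, -1.1213+1.1213i, 3i, 3.1213+3.1213i, 5, 3.1213-3.1213i, -3i, -1.1213-1.1213i]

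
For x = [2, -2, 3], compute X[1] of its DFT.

X[1] = Σ(n=0 to 2) x[n] · ω_3^(1n) where ω_3 = e^(-2πi/3)
= (2)·ω_3^0 + (-2)·ω_3^1 + (3)·ω_3^2

X[1] = 1.5000+4.3301i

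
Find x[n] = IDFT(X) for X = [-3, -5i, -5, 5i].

x[n] = (1/4) Σ(k=0 to 3) X[k] · e^(2πikn/4)

Computing each x[n]:
x[0] = -2
x[1] = 3
x[2] = -2
x[3] = -2

x = [-2, 3, -2, -2]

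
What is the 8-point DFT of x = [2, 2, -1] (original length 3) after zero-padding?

Original 3-point DFT: [3, 1.5000-2.5981i, 1.5000+2.5981i]
Zero-padded 8-point DFT provides frequency interpolation.

DFT_8([x, 0, ...]) = [3, 3.4142-0.4142i, 3-2i, 0.5858-2.4142i, -1, 0.5858+2.4142i, 3+2i, 3.4142+0.4142i]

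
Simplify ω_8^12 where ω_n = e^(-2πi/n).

Since ω_8^8 = 1, powers reduce modulo 8.
12 mod 8 = 4
So ω_8^12 = ω_8^4 = e^(-2πi·4/8)

ω_8^12 = ω_8^4 = -1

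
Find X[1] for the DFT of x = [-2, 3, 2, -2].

X[1] = Σ(n=0 to 3) x[n] · ω_4^(1n) where ω_4 = e^(-2πi/4)
= (-2)·ω_4^0 + (3)·ω_4^1 + (2)·ω_4^2 + (-2)·ω_4^3

X[1] = -4-5i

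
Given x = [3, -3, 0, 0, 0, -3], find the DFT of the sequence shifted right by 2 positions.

Time shift by 2: X_shifted[k] = ω_6^(2k) · X[k]
Shifted x = [0, -3, 3, -3, 0, 0]

DFT(x[n-2]) = [-3, 0, -3.0000+5.1962i, 9, -3.0000-5.1962i, 0]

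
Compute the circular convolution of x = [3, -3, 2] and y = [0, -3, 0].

(x ⊛ y)[n] = Σ(m=0 to 2) x[m] · y[(n-m) mod 3]

Computing each output sample:
(x ⊛ y)[0] = -6
(x ⊛ y)[1] = -9
(x ⊛ y)[2] = 9

x ⊛ y = [-6, -9, 9]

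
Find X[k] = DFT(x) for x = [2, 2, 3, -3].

X[k] = Σ(n=0 to 3) x[n] · ω_4^(nk)
where ω_4 = e^(-2πi/4)

Computing each X[k]:
X[0] = 4
X[1] = -1-5i
X[2] = 6
X[3] = -1+5i

X = [4, -1-5i, 6, -1+5i]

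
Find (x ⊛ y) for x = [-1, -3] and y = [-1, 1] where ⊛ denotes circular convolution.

(x ⊛ y)[n] = Σ(m=0 to 1) x[m] · y[(n-m) mod 2]

Computing each output sample:
(x ⊛ y)[0] = -2
(x ⊛ y)[1] = 2

x ⊛ y = [-2, 2]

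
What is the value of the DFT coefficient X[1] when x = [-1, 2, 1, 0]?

X[1] = Σ(n=0 to 3) x[n] · ω_4^(1n) where ω_4 = e^(-2πi/4)
= (-1)·ω_4^0 + (2)·ω_4^1 + (1)·ω_4^2 + (0)·ω_4^3

X[1] = -2-2i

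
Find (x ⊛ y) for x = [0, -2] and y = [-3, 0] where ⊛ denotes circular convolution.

(x ⊛ y)[n] = Σ(m=0 to 1) x[m] · y[(n-m) mod 2]

Computing each output sample:
(x ⊛ y)[0] = 0
(x ⊛ y)[1] = 6

x ⊛ y = [0, 6]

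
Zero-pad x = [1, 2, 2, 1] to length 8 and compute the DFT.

Original 4-point DFT: [6, -1-1i, 0, -1+1i]
Zero-padded 8-point DFT provides frequency interpolation.

DFT_8([x, 0, ...]) = [6, 1.7071-4.1213i, -1-1i, 0.2929-0.1213i, 0, 0.2929+0.1213i, -1+1i, 1.7071+4.1213i]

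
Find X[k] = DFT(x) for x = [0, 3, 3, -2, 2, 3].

X[k] = Σ(n=0 to 5) x[n] · ω_6^(nk)
where ω_6 = e^(-2πi/6)

Computing each X[k]:
X[0] = 9
X[1] = 2.5000-0.8660i
X[2] = -7.5000+0.8660i
X[3] = 1
X[4] = -7.5000-0.8660i
X[5] = 2.5000+0.8660i

X = [9, 2.5000-0.8660i, -7.5000+0.8660i, 1, -7.5000-0.8660i, 2.5000+0.8660i]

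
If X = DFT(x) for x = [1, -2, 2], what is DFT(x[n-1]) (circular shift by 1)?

Time shift by 1: X_shifted[k] = ω_3^(1k) · X[k]
Shifted x = [2, 1, -2]

DFT(x[n-1]) = [1, 2.5000-2.5981i, 2.5000+2.5981i]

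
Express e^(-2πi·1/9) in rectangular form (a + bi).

ω_9^1 = e^(-2πi·1/9)
= cos(-2π·1/9) + i·sin(-2π·1/9)
= cos(-2π/9) + i·sin(-2π/9)

ω_9^1 = cos(-2π/9) + i·sin(-2π/9) = 0.7660-0.6428i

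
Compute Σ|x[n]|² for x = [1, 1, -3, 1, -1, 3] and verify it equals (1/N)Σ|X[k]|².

Time domain:
Σ|x[n]|² = |1|² + |1|² + |-3|² + |1|² + |-1|² + |3|² = 22.0000

Frequency domain:
(1/6)Σ|X[k]|² = (1/6)(|2|² + |4.0000+3.4641i|² + |2|² + |-8|² + |2|² + |4.0000-3.4641i|²) = (1/6)·132.0000 = 22.0000

Both sides agree, confirming Parseval's theorem.

Σ|x[n]|² = (1/N)Σ|X[k]|² = 22.0000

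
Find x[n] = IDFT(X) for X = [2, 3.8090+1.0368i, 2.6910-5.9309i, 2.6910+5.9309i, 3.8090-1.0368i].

x[n] = (1/5) Σ(k=0 to 4) X[k] · e^(2πikn/5)

Computing each x[n]:
x[0] = 3
x[1] = 1
x[2] = -3
x[3] = 2
x[4] = -1

x = [3, 1, -3, 2, -1]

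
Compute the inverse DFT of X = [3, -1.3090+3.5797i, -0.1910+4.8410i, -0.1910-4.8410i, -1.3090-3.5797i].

x[n] = (1/5) Σ(k=0 to 4) X[k] · e^(2πikn/5)

Computing each x[n]:
x[0] = 0
x[1] = -2
x[2] = 2
x[3] = 0
x[4] = 3

x = [0, -2, 2, 0, 3]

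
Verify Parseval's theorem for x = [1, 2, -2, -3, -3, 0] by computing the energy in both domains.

Time domain:
Σ|x[n]|² = |1|² + |2|² + |-2|² + |-3|² + |-3|² + |0|² = 27.0000

Frequency domain:
(1/6)Σ|X[k]|² = (1/6)(|-5|² + |7.5000-2.5981i|² + |-0.5000-0.8660i|² + |-3|² + |-0.5000+0.8660i|² + |7.5000+2.5981i|²) = (1/6)·162.0000 = 27.0000

Both sides agree, confirming Parseval's theorem.

Σ|x[n]|² = (1/N)Σ|X[k]|² = 27.0000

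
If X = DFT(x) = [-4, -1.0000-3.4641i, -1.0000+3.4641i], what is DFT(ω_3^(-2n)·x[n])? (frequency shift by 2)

Modulation property: DFT(ω_3^(-2n)·x[n]) = X[(k-2) mod 3], so circularly shift X by 2 positions.

X[k-2] = [-1.0000-3.4641i, -1.0000+3.4641i, -4]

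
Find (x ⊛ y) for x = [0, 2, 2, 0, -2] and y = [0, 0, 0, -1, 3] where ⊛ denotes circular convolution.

(x ⊛ y)[n] = Σ(m=0 to 4) x[m] · y[(n-m) mod 5]

Computing each output sample:
(x ⊛ y)[0] = 4
(x ⊛ y)[1] = 6
(x ⊛ y)[2] = 2
(x ⊛ y)[3] = -6
(x ⊛ y)[4] = -2

x ⊛ y = [4, 6, 2, -6, -2]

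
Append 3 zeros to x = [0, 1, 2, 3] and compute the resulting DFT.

Original 4-point DFT: [6, -2+2i, -2, -2-2i]
Zero-padded 7-point DFT provides frequency interpolation.

DFT_7([x, 0, ...]) = [6, -2.5245-4.0333i, -0.1540+2.2383i, -0.3216-1.7950i, -0.3216+1.7950i, -0.1540-2.2383i, -2.5245+4.0333i]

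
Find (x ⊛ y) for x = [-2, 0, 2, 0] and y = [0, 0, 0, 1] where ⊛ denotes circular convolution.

(x ⊛ y)[n] = Σ(m=0 to 3) x[m] · y[(n-m) mod 4]

Computing each output sample:
(x ⊛ y)[0] = 0
(x ⊛ y)[1] = 2
(x ⊛ y)[2] = 0
(x ⊛ y)[3] = -2

x ⊛ y = [0, 2, 0, -2]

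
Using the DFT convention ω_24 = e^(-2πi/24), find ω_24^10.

ω_24^10 = e^(-2πi·10/24)
= cos(-2π·10/24) + i·sin(-2π·10/24)
= cos(-20π/24) + i·sin(-20π/24)

ω_24^10 = cos(-20π/24) + i·sin(-20π/24) = -0.8660-0.5000i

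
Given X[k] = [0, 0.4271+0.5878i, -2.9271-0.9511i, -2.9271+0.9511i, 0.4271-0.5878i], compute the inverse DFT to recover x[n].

x[n] = (1/5) Σ(k=0 to 4) X[k] · e^(2πikn/5)

Computing each x[n]:
x[0] = -1
x[1] = 1
x[2] = -1
x[3] = 0
x[4] = 1

x = [-1, 1, -1, 0, 1]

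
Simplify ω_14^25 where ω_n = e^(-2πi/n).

Since ω_14^14 = 1, powers reduce modulo 14.
25 mod 14 = 11
So ω_14^25 = ω_14^11 = e^(-2πi·11/14)

ω_14^25 = ω_14^11 = 0.2225+0.9749i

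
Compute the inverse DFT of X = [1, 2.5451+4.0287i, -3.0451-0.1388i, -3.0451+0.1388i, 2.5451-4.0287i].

x[n] = (1/5) Σ(k=0 to 4) X[k] · e^(2πikn/5)

Computing each x[n]:
x[0] = 0
x[1] = 0
x[2] = -2
x[3] = 0
x[4] = 3

x = [0, 0, -2, 0, 3]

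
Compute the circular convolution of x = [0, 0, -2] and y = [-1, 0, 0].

(x ⊛ y)[n] = Σ(m=0 to 2) x[m] · y[(n-m) mod 3]

Computing each output sample:
(x ⊛ y)[0] = 0
(x ⊛ y)[1] = 0
(x ⊛ y)[2] = 2

x ⊛ y = [0, 0, 2]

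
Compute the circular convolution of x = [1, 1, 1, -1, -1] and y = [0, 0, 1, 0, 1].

(x ⊛ y)[n] = Σ(m=0 to 4) x[m] · y[(n-m) mod 5]

Computing each output sample:
(x ⊛ y)[0] = 0
(x ⊛ y)[1] = 0
(x ⊛ y)[2] = 0
(x ⊛ y)[3] = 0
(x ⊛ y)[4] = 2

x ⊛ y = [0, 0, 0, 0, 2]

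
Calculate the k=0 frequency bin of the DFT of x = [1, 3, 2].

X[0] = Σ(n=0 to 2) x[n] · ω_3^0 = Σ x[n]
= (1) + (3) + (2)

X[0] = 6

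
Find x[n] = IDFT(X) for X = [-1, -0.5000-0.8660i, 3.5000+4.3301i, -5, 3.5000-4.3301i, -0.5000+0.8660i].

x[n] = (1/6) Σ(k=0 to 5) X[k] · e^(2πikn/6)

Computing each x[n]:
x[0] = 0
x[1] = -1
x[2] = 0
x[3] = 2
x[4] = -3
x[5] = 1

x = [0, -1, 0, 2, -3, 1]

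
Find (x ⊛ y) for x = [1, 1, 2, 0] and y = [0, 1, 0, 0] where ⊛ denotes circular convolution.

(x ⊛ y)[n] = Σ(m=0 to 3) x[m] · y[(n-m) mod 4]

Computing each output sample:
(x ⊛ y)[0] = 0
(x ⊛ y)[1] = 1
(x ⊛ y)[2] = 1
(x ⊛ y)[3] = 2

x ⊛ y = [0, 1, 1, 2]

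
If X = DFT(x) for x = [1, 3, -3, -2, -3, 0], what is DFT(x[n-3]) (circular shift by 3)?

Time shift by 3: X_shifted[k] = ω_6^(3k) · X[k]
Shifted x = [-2, -3, 0, 1, 3, -3]

DFT(x[n-3]) = [-4, -7.5000+2.5981i, 0.5000-2.5981i, 6, 0.5000+2.5981i, -7.5000-2.5981i]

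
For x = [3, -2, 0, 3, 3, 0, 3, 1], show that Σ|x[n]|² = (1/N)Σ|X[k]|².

Time domain:
Σ|x[n]|² = |3|² + |-2|² + |0|² + |3|² + |3|² + |0|² + |3|² + |1|² = 41.0000

Frequency domain:
(1/8)Σ|X[k]|² = (1/8)(|11|² + |-2.8284+3.0000i|² + |3+6i|² + |2.8284-3.0000i|² + |7|² + |2.8284+3.0000i|² + |3-6i|² + |-2.8284-3.0000i|²) = (1/8)·328.0000 = 41.0000

Both sides agree, confirming Parseval's theorem.

Σ|x[n]|² = (1/N)Σ|X[k]|² = 41.0000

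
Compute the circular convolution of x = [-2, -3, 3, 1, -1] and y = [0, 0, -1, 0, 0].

(x ⊛ y)[n] = Σ(m=0 to 4) x[m] · y[(n-m) mod 5]

Computing each output sample:
(x ⊛ y)[0] = -1
(x ⊛ y)[1] = 1
(x ⊛ y)[2] = 2
(x ⊛ y)[3] = 3
(x ⊛ y)[4] = -3

x ⊛ y = [-1, 1, 2, 3, -3]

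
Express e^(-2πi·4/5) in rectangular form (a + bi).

ω_5^4 = e^(-2πi·4/5)
= cos(-2π·4/5) + i·sin(-2π·4/5)
= cos(-8π/5) + i·sin(-8π/5)

ω_5^4 = cos(-8π/5) + i·sin(-8π/5) = 0.3090+0.9511i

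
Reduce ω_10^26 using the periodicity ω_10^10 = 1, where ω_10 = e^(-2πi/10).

Since ω_10^10 = 1, powers reduce modulo 10.
26 mod 10 = 6
So ω_10^26 = ω_10^6 = e^(-2πi·6/10)

ω_10^26 = ω_10^6 = -0.8090+0.5878i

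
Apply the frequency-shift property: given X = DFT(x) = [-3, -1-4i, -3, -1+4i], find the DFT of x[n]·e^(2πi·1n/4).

Modulation property: DFT(ω_4^(-1n)·x[n]) = X[(k-1) mod 4], so circularly shift X by 1 positions.

X[k-1] = [-1+4i, -3, -1-4i, -3]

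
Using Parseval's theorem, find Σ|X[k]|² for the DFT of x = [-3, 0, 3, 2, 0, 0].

Parseval: Σ|x[n]|² = (1/N)Σ|X[k]|², so Σ|X[k]|² = N·Σ|x[n]|² = 6·22.0000

Σ|X[k]|² = N·Σ|x[n]|² = 6·22.0000 = 132.0000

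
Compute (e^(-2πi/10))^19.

Since ω_10^10 = 1, powers reduce modulo 10.
19 mod 10 = 9
So ω_10^19 = ω_10^9 = e^(-2πi·9/10)

ω_10^19 = ω_10^9 = 0.8090+0.5878i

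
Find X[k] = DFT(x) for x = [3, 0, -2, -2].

X[k] = Σ(n=0 to 3) x[n] · ω_4^(nk)
where ω_4 = e^(-2πi/4)

Computing each X[k]:
X[0] = -1
X[1] = 5-2i
X[2] = 3
X[3] = 5+2i

X = [-1, 5-2i, 3, 5+2i]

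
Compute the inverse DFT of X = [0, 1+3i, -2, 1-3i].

x[n] = (1/4) Σ(k=0 to 3) X[k] · e^(2πikn/4)

Computing each x[n]:
x[0] = 0
x[1] = -1
x[2] = -1
x[3] = 2

x = [0, -1, -1, 2]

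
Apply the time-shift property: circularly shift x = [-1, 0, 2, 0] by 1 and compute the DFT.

Time shift by 1: X_shifted[k] = ω_4^(1k) · X[k]
Shifted x = [0, -1, 0, 2]

DFT(x[n-1]) = [1, 3i, -1, -3i]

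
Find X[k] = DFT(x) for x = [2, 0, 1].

X[k] = Σ(n=0 to 2) x[n] · ω_3^(nk)
where ω_3 = e^(-2πi/3)

Computing each X[k]:
X[0] = 3
X[1] = 1.5000+0.8660i
X[2] = 1.5000-0.8660i

X = [3, 1.5000+0.8660i, 1.5000-0.8660i]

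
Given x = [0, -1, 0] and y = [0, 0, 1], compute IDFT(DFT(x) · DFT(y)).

(x ⊛ y)[n] = Σ(m=0 to 2) x[m] · y[(n-m) mod 3]

Computing each output sample:
(x ⊛ y)[0] = -1
(x ⊛ y)[1] = 0
(x ⊛ y)[2] = 0

x ⊛ y = [-1, 0, 0]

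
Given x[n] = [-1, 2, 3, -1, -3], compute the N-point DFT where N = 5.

X[k] = Σ(n=0 to 4) x[n] · ω_5^(nk)
where ω_5 = e^(-2πi/5)

Computing each X[k]:
X[0] = 0
X[1] = -2.9271-7.1064i
X[2] = 0.4271+0.8653i
X[3] = 0.4271-0.8653i
X[4] = -2.9271+7.1064i

X = [0, -2.9271-7.1064i, 0.4271+0.8653i, 0.4271-0.8653i, -2.9271+7.1064i]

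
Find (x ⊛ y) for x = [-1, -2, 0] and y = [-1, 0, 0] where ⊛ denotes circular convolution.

(x ⊛ y)[n] = Σ(m=0 to 2) x[m] · y[(n-m) mod 3]

Computing each output sample:
(x ⊛ y)[0] = 1
(x ⊛ y)[1] = 2
(x ⊛ y)[2] = 0

x ⊛ y = [1, 2, 0]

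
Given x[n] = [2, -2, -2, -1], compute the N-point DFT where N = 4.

X[k] = Σ(n=0 to 3) x[n] · ω_4^(nk)
where ω_4 = e^(-2πi/4)

Computing each X[k]:
X[0] = -3
X[1] = 4+1i
X[2] = 3
X[3] = 4-1i

X = [-3, 4+1i, 3, 4-1i]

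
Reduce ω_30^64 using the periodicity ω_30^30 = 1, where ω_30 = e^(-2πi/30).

Since ω_30^30 = 1, powers reduce modulo 30.
64 mod 30 = 4
So ω_30^64 = ω_30^4 = e^(-2πi·4/30)

ω_30^64 = ω_30^4 = 0.6691-0.7431i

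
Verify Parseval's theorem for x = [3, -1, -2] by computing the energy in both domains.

Time domain:
Σ|x[n]|² = |3|² + |-1|² + |-2|² = 14.0000

Frequency domain:
(1/3)Σ|X[k]|² = (1/3)(|0|² + |4.5000-0.8660i|² + |4.5000+0.8660i|²) = (1/3)·42.0000 = 14.0000

Both sides agree, confirming Parseval's theorem.

Σ|x[n]|² = (1/N)Σ|X[k]|² = 14.0000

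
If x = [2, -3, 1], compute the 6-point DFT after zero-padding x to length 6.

Original 3-point DFT: [0, 3.0000+3.4641i, 3.0000-3.4641i]
Zero-padded 6-point DFT provides frequency interpolation.

DFT_6([x, 0, ...]) = [0, 1.7321i, 3.0000+3.4641i, 6, 3.0000-3.4641i, -1.7321i]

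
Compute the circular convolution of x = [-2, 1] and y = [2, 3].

(x ⊛ y)[n] = Σ(m=0 to 1) x[m] · y[(n-m) mod 2]

Computing each output sample:
(x ⊛ y)[0] = -1
(x ⊛ y)[1] = -4

x ⊛ y = [-1, -4]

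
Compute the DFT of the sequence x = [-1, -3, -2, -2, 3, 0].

X[k] = Σ(n=0 to 5) x[n] · ω_6^(nk)
where ω_6 = e^(-2πi/6)

Computing each X[k]:
X[0] = -5
X[1] = -1.0000+6.9282i
X[2] = -2.0000-1.7321i
X[3] = 5
X[4] = -2.0000+1.7321i
X[5] = -1.0000-6.9282i

X = [-5, -1.0000+6.9282i, -2.0000-1.7321i, 5, -2.0000+1.7321i, -1.0000-6.9282i]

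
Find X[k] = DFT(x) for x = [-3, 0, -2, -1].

X[k] = Σ(n=0 to 3) x[n] · ω_4^(nk)
where ω_4 = e^(-2πi/4)

Computing each X[k]:
X[0] = -6
X[1] = -1-1i
X[2] = -4
X[3] = -1+1i

X = [-6, -1-1i, -4, -1+1i]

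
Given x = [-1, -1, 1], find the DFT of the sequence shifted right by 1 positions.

Time shift by 1: X_shifted[k] = ω_3^(1k) · X[k]
Shifted x = [1, -1, -1]

DFT(x[n-1]) = [-1, 2, 2]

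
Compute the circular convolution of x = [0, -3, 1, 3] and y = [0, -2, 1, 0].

(x ⊛ y)[n] = Σ(m=0 to 3) x[m] · y[(n-m) mod 4]

Computing each output sample:
(x ⊛ y)[0] = -5
(x ⊛ y)[1] = 3
(x ⊛ y)[2] = 6
(x ⊛ y)[3] = -5

x ⊛ y = [-5, 3, 6, -5]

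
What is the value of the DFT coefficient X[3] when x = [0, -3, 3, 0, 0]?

X[3] = Σ(n=0 to 4) x[n] · ω_5^(3n) where ω_5 = e^(-2πi/5)
= (0)·ω_5^0 + (-3)·ω_5^3 + (3)·ω_5^6 + (0)·ω_5^9 + (0)·ω_5^12

X[3] = 3.3541-4.6165i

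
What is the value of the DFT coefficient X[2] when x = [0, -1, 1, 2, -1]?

X[2] = Σ(n=0 to 4) x[n] · ω_5^(2n) where ω_5 = e^(-2πi/5)
= (0)·ω_5^0 + (-1)·ω_5^2 + (1)·ω_5^4 + (2)·ω_5^6 + (-1)·ω_5^8

X[2] = 2.5451-0.9511i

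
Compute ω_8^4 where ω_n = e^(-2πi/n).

ω_8^4 = e^(-2πi·4/8)
= cos(-2π·4/8) + i·sin(-2π·4/8)
= cos(-8π/8) + i·sin(-8π/8)

ω_8^4 = cos(-8π/8) + i·sin(-8π/8) = -1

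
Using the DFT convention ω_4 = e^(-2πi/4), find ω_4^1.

ω_4^1 = e^(-2πi·1/4)
= cos(-2π·1/4) + i·sin(-2π·1/4)
= cos(-2π/4) + i·sin(-2π/4)

ω_4^1 = cos(-2π/4) + i·sin(-2π/4) = -1i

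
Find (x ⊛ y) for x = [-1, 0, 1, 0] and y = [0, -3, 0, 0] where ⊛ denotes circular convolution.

(x ⊛ y)[n] = Σ(m=0 to 3) x[m] · y[(n-m) mod 4]

Computing each output sample:
(x ⊛ y)[0] = 0
(x ⊛ y)[1] = 3
(x ⊛ y)[2] = 0
(x ⊛ y)[3] = -3

x ⊛ y = [0, 3, 0, -3]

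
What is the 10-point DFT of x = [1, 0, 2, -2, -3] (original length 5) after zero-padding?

Original 5-point DFT: [-2, 0.0729-5.2043i, 3.4271+2.0409i, 3.4271-2.0409i, 0.0729+5.2043i]
Zero-padded 10-point DFT provides frequency interpolation.

DFT_10([x, 0, ...]) = [-2, 4.6631+1.7634i, 0.0729-5.2043i, -3.1631+2.8532i, 3.4271+2.0409i, 2, 3.4271-2.0409i, -3.1631-2.8532i, 0.0729+5.2043i, 4.6631-1.7634i]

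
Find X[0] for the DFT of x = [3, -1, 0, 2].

X[0] = Σ(n=0 to 3) x[n] · ω_4^0 = Σ x[n]
= (3) + (-1) + (0) + (2)

X[0] = 4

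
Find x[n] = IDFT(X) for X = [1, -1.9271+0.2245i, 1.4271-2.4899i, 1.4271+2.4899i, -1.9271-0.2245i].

x[n] = (1/5) Σ(k=0 to 4) X[k] · e^(2πikn/5)

Computing each x[n]:
x[0] = 0
x[1] = 0
x[2] = 0
x[3] = 2
x[4] = -1

x = [0, 0, 0, 2, -1]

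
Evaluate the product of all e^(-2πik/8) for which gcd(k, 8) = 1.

The primitive 8th roots of unity are ω_8^k for k coprime to 8: k ∈ {1, 3, 5, 7}
Their product equals the constant term of the cyclotomic polynomial Φ_8(x) up to sign.
For n ≥ 3, the product of all primitive nth roots of unity is 1. (For n=1 it is 1; for n=2 it is -1.)

1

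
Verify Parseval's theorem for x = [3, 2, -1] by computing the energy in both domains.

Time domain:
Σ|x[n]|² = |3|² + |2|² + |-1|² = 14.0000

Frequency domain:
(1/3)Σ|X[k]|² = (1/3)(|4|² + |2.5000-2.5981i|² + |2.5000+2.5981i|²) = (1/3)·42.0000 = 14.0000

Both sides agree, confirming Parseval's theorem.

Σ|x[n]|² = (1/N)Σ|X[k]|² = 14.0000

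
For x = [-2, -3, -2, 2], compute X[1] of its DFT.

X[1] = Σ(n=0 to 3) x[n] · ω_4^(1n) where ω_4 = e^(-2πi/4)
= (-2)·ω_4^0 + (-3)·ω_4^1 + (-2)·ω_4^2 + (2)·ω_4^3

X[1] = 5i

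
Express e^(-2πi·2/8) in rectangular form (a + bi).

ω_8^2 = e^(-2πi·2/8)
= cos(-2π·2/8) + i·sin(-2π·2/8)
= cos(-4π/8) + i·sin(-4π/8)

ω_8^2 = cos(-4π/8) + i·sin(-4π/8) = -1i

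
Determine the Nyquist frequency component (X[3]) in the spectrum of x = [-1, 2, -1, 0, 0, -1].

X[3] = Σ(n=0 to 5) x[n] · ω_6^(3n) where ω_6 = e^(-2πi/6)
= (-1)·ω_6^0 + (2)·ω_6^3 + (-1)·ω_6^6 + (0)·ω_6^9 + (0)·ω_6^12 + (-1)·ω_6^15

X[3] = -3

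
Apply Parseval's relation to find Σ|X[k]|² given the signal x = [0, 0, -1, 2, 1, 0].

Parseval: Σ|x[n]|² = (1/N)Σ|X[k]|², so Σ|X[k]|² = N·Σ|x[n]|² = 6·6.0000

Σ|X[k]|² = N·Σ|x[n]|² = 6·6.0000 = 36.0000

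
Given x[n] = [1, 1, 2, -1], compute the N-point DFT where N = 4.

X[k] = Σ(n=0 to 3) x[n] · ω_4^(nk)
where ω_4 = e^(-2πi/4)

Computing each X[k]:
X[0] = 3
X[1] = -1-2i
X[2] = 3
X[3] = -1+2i

X = [3, -1-2i, 3, -1+2i]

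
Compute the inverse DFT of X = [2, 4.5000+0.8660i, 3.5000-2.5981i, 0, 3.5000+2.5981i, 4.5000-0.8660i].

x[n] = (1/6) Σ(k=0 to 5) X[k] · e^(2πikn/6)

Computing each x[n]:
x[0] = 3
x[1] = 1
x[2] = -2
x[3] = 0
x[4] = 0
x[5] = 0

x = [3, 1, -2, 0, 0, 0]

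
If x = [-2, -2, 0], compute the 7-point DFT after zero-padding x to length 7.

Original 3-point DFT: [-4, -1.0000+1.7321i, -1.0000-1.7321i]
Zero-padded 7-point DFT provides frequency interpolation.

DFT_7([x, 0, ...]) = [-4, -3.2470+1.5637i, -1.5550+1.9499i, -0.1981+0.8678i, -0.1981-0.8678i, -1.5550-1.9499i, -3.2470-1.5637i]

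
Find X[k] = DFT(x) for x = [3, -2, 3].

X[k] = Σ(n=0 to 2) x[n] · ω_3^(nk)
where ω_3 = e^(-2πi/3)

Computing each X[k]:
X[0] = 4
X[1] = 2.5000+4.3301i
X[2] = 2.5000-4.3301i

X = [4, 2.5000+4.3301i, 2.5000-4.3301i]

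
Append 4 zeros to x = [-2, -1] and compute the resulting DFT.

Original 2-point DFT: [-3, -1]
Zero-padded 6-point DFT provides frequency interpolation.

DFT_6([x, 0, ...]) = [-3, -2.5000+0.8660i, -1.5000+0.8660i, -1, -1.5000-0.8660i, -2.5000-0.8660i]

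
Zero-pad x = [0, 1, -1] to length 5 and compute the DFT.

Original 3-point DFT: [0, -1.7321i, 1.7321i]
Zero-padded 5-point DFT provides frequency interpolation.

DFT_5([x, 0, ...]) = [0, 1.1180-0.3633i, -1.1180-1.5388i, -1.1180+1.5388i, 1.1180+0.3633i]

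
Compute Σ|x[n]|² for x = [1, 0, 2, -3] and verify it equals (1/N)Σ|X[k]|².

Time domain:
Σ|x[n]|² = |1|² + |0|² + |2|² + |-3|² = 14.0000

Frequency domain:
(1/4)Σ|X[k]|² = (1/4)(|0|² + |-1-3i|² + |6|² + |-1+3i|²) = (1/4)·56.0000 = 14.0000

Both sides agree, confirming Parseval's theorem.

Σ|x[n]|² = (1/N)Σ|X[k]|² = 14.0000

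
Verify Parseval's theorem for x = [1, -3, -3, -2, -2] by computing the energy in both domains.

Time domain:
Σ|x[n]|² = |1|² + |-3|² + |-3|² + |-2|² + |-2|² = 27.0000

Frequency domain:
(1/5)Σ|X[k]|² = (1/5)(|-9|² + |3.5000+1.5388i|² + |3.5000-0.3633i|² + |3.5000+0.3633i|² + |3.5000-1.5388i|²) = (1/5)·135.0000 = 27.0000

Both sides agree, confirming Parseval's theorem.

Σ|x[n]|² = (1/N)Σ|X[k]|² = 27.0000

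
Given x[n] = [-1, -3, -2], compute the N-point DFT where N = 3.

X[k] = Σ(n=0 to 2) x[n] · ω_3^(nk)
where ω_3 = e^(-2πi/3)

Computing each X[k]:
X[0] = -6
X[1] = 1.5000+0.8660i
X[2] = 1.5000-0.8660i

X = [-6, 1.5000+0.8660i, 1.5000-0.8660i]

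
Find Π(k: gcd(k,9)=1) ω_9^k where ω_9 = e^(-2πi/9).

The primitive 9th roots of unity are ω_9^k for k coprime to 9: k ∈ {1, 2, 4, 5, 7, 8}
Their product equals the constant term of the cyclotomic polynomial Φ_9(x) up to sign.
For n ≥ 3, the product of all primitive nth roots of unity is 1. (For n=1 it is 1; for n=2 it is -1.)

1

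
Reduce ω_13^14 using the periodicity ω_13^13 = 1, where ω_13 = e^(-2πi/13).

Since ω_13^13 = 1, powers reduce modulo 13.
14 mod 13 = 1
So ω_13^14 = ω_13^1 = e^(-2πi·1/13)

ω_13^14 = ω_13^1 = 0.8855-0.4647i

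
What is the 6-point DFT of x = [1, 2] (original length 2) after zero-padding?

Original 2-point DFT: [3, -1]
Zero-padded 6-point DFT provides frequency interpolation.

DFT_6([x, 0, ...]) = [3, 2.0000-1.7321i, -1.7321i, -1, 1.7321i, 2.0000+1.7321i]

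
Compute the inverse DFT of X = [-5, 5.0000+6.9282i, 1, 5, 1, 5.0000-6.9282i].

x[n] = (1/6) Σ(k=0 to 5) X[k] · e^(2πikn/6)

Computing each x[n]:
x[0] = 2
x[1] = -3
x[2] = -3
x[3] = -3
x[4] = 1
x[5] = 1

x = [2, -3, -3, -3, 1, 1]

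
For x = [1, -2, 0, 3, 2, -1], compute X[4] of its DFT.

X[4] = Σ(n=0 to 5) x[n] · ω_6^(4n) where ω_6 = e^(-2πi/6)
= (1)·ω_6^0 + (-2)·ω_6^4 + (0)·ω_6^8 + (3)·ω_6^12 + (2)·ω_6^16 + (-1)·ω_6^20

X[4] = 4.5000+0.8660i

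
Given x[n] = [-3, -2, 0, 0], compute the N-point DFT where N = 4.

X[k] = Σ(n=0 to 3) x[n] · ω_4^(nk)
where ω_4 = e^(-2πi/4)

Computing each X[k]:
X[0] = -5
X[1] = -3+2i
X[2] = -1
X[3] = -3-2i

X = [-5, -3+2i, -1, -3-2i]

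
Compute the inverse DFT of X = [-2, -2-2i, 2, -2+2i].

x[n] = (1/4) Σ(k=0 to 3) X[k] · e^(2πikn/4)

Computing each x[n]:
x[0] = -1
x[1] = 0
x[2] = 1
x[3] = -2

x = [-1, 0, 1, -2]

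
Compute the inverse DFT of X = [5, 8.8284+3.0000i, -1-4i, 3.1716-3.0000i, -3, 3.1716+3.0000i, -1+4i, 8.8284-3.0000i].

x[n] = (1/8) Σ(k=0 to 7) X[k] · e^(2πikn/8)

Computing each x[n]:
x[0] = 3
x[1] = 3
x[2] = -1
x[3] = -1
x[4] = -3
x[5] = 1
x[6] = 2
x[7] = 1

x = [3, 3, -1, -1, -3, 1, 2, 1]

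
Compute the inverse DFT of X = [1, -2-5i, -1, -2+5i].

x[n] = (1/4) Σ(k=0 to 3) X[k] · e^(2πikn/4)

Computing each x[n]:
x[0] = -1
x[1] = 3
x[2] = 1
x[3] = -2

x = [-1, 3, 1, -2]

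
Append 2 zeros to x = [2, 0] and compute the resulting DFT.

Original 2-point DFT: [2, 2]
Zero-padded 4-point DFT provides frequency interpolation.

DFT_4([x, 0, ...]) = [2, 2, 2, 2]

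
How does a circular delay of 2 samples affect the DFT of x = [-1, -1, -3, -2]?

Time shift by 2: X_shifted[k] = ω_4^(2k) · X[k]
Shifted x = [-3, -2, -1, -1]

DFT(x[n-2]) = [-7, -2+1i, -1, -2-1i]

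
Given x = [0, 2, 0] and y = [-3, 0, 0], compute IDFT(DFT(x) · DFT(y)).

(x ⊛ y)[n] = Σ(m=0 to 2) x[m] · y[(n-m) mod 3]

Computing each output sample:
(x ⊛ y)[0] = 0
(x ⊛ y)[1] = -6
(x ⊛ y)[2] = 0

x ⊛ y = [0, -6, 0]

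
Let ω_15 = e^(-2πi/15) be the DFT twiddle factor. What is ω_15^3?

ω_15^3 = e^(-2πi·3/15)
= cos(-2π·3/15) + i·sin(-2π·3/15)
= cos(-6π/15) + i·sin(-6π/15)

ω_15^3 = cos(-6π/15) + i·sin(-6π/15) = 0.3090-0.9511i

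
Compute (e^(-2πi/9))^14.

Since ω_9^9 = 1, powers reduce modulo 9.
14 mod 9 = 5
So ω_9^14 = ω_9^5 = e^(-2πi·5/9)

ω_9^14 = ω_9^5 = -0.9397+0.3420i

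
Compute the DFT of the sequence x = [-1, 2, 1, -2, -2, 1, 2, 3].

X[k] = Σ(n=0 to 7) x[n] · ω_8^(nk)
where ω_8 = e^(-2πi/8)

Computing each X[k]:
X[0] = 4
X[1] = 5.2426+3.8284i
X[2] = -6-2i
X[3] = -3.2426+1.8284i
X[4] = -4
X[5] = -3.2426-1.8284i
X[6] = -6+2i
X[7] = 5.2426-3.8284i

X = [4, 5.2426+3.8284i, -6-2i, -3.2426+1.8284i, -4, -3.2426-1.8284i, -6+2i, 5.2426-3.8284i]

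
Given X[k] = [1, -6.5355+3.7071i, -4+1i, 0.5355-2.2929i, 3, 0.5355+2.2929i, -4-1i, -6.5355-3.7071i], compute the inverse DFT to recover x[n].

x[n] = (1/8) Σ(k=0 to 7) X[k] · e^(2πikn/8)

Computing each x[n]:
x[0] = -2
x[1] = -2
x[2] = 0
x[3] = 1
x[4] = 1
x[5] = 1
x[6] = 3
x[7] = -1

x = [-2, -2, 0, 1, 1, 1, 3, -1]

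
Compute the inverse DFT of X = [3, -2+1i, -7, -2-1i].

x[n] = (1/4) Σ(k=0 to 3) X[k] · e^(2πikn/4)

Computing each x[n]:
x[0] = -2
x[1] = 2
x[2] = 0
x[3] = 3

x = [-2, 2, 0, 3]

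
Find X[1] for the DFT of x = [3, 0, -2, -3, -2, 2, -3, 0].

X[1] = Σ(n=0 to 7) x[n] · ω_8^(1n) where ω_8 = e^(-2πi/8)
= (3)·ω_8^0 + (0)·ω_8^1 + (-2)·ω_8^2 + (-3)·ω_8^3 + (-2)·ω_8^4 + (2)·ω_8^5 + (-3)·ω_8^6 + (0)·ω_8^7

X[1] = 5.7071+2.5355i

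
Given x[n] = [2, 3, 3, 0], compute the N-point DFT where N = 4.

X[k] = Σ(n=0 to 3) x[n] · ω_4^(nk)
where ω_4 = e^(-2πi/4)

Computing each X[k]:
X[0] = 8
X[1] = -1-3i
X[2] = 2
X[3] = -1+3i

X = [8, -1-3i, 2, -1+3i]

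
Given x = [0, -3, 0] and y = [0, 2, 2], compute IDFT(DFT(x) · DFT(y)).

(x ⊛ y)[n] = Σ(m=0 to 2) x[m] · y[(n-m) mod 3]

Computing each output sample:
(x ⊛ y)[0] = -6
(x ⊛ y)[1] = 0
(x ⊛ y)[2] = -6

x ⊛ y = [-6, 0, -6]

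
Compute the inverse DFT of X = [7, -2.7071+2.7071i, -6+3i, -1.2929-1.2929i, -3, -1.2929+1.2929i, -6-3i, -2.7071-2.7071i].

x[n] = (1/8) Σ(k=0 to 7) X[k] · e^(2πikn/8)

Computing each x[n]:
x[0] = -2
x[1] = 0
x[2] = 1
x[3] = 2
x[4] = 0
x[5] = 1
x[6] = 3
x[7] = 2

x = [-2, 0, 1, 2, 0, 1, 3, 2]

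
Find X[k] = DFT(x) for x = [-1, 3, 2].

X[k] = Σ(n=0 to 2) x[n] · ω_3^(nk)
where ω_3 = e^(-2πi/3)

Computing each X[k]:
X[0] = 4
X[1] = -3.5000-0.8660i
X[2] = -3.5000+0.8660i

X = [4, -3.5000-0.8660i, -3.5000+0.8660i]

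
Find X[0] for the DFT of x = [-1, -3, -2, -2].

X[0] = Σ(n=0 to 3) x[n] · ω_4^0 = Σ x[n]
= (-1) + (-3) + (-2) + (-2)

X[0] = -8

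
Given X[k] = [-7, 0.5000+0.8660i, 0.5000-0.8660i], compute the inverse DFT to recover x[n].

x[n] = (1/3) Σ(k=0 to 2) X[k] · e^(2πikn/3)

Computing each x[n]:
x[0] = -2
x[1] = -3
x[2] = -2

x = [-2, -3, -2]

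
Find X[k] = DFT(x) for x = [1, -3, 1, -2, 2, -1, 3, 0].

X[k] = Σ(n=0 to 7) x[n] · ω_8^(nk)
where ω_8 = e^(-2πi/8)

Computing each X[k]:
X[0] = 1
X[1] = -1.0000+4.8284i
X[2] = -1+2i
X[3] = -1.0000+0.8284i
X[4] = 13
X[5] = -1.0000-0.8284i
X[6] = -1-2i
X[7] = -1.0000-4.8284i

X = [1, -1.0000+4.8284i, -1+2i, -1.0000+0.8284i, 13, -1.0000-0.8284i, -1-2i, -1.0000-4.8284i]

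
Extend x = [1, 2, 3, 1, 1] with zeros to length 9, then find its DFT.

Original 5-point DFT: [8, -1.3090-2.1266i, -0.1910+1.3143i, -0.1910-1.3143i, -1.3090+2.1266i]
Zero-padded 9-point DFT provides frequency interpolation.

DFT_9([x, 0, ...]) = [8, 1.6133-5.4480i, -1.2057-1.4869i, -1, 1.0924+1.3631i, 1.0924-1.3631i, -1, -1.2057+1.4869i, 1.6133+5.4480i]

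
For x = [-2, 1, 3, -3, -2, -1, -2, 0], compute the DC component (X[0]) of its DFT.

X[0] = Σ(n=0 to 7) x[n] · ω_8^0 = Σ x[n]
= (-2) + (1) + (3) + (-3) + (-2) + (-1) + (-2) + (0)

X[0] = -6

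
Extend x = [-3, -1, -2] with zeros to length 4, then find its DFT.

Original 3-point DFT: [-6, -1.5000-0.8660i, -1.5000+0.8660i]
Zero-padded 4-point DFT provides frequency interpolation.

DFT_4([x, 0, ...]) = [-6, -1+1i, -4, -1-1i]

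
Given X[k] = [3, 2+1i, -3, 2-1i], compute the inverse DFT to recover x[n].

x[n] = (1/4) Σ(k=0 to 3) X[k] · e^(2πikn/4)

Computing each x[n]:
x[0] = 1
x[1] = 1
x[2] = -1
x[3] = 2

x = [1, 1, -1, 2]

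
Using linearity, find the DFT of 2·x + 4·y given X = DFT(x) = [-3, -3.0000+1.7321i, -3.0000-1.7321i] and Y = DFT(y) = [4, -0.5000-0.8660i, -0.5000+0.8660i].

By linearity: DFT(2x + 4y) = 2·DFT(x) + 4·DFT(y)
= 2·[-3, -3.0000+1.7321i, -3.0000-1.7321i] + 4·[4, -0.5000-0.8660i, -0.5000+0.8660i]

Computing element-wise:
Z[0] = 2·(-3) + 4·(4) = 10
Z[1] = 2·(-3.0000+1.7321i) + 4·(-0.5000-0.8660i) = -8.0000+0.0002i
Z[2] = 2·(-3.0000-1.7321i) + 4·(-0.5000+0.8660i) = -8.0000-0.0002i

DFT(2x + 4y) = 2·X + 4·Y = [10, -8.0000+0.0002i, -8.0000-0.0002i]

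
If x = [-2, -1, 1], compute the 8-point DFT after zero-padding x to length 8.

Original 3-point DFT: [-2, -2.0000+1.7321i, -2.0000-1.7321i]
Zero-padded 8-point DFT provides frequency interpolation.

DFT_8([x, 0, ...]) = [-2, -2.7071-0.2929i, -3+1i, -1.2929+1.7071i, 0, -1.2929-1.7071i, -3-1i, -2.7071+0.2929i]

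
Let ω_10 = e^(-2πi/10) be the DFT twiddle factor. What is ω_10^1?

ω_10^1 = e^(-2πi·1/10)
= cos(-2π·1/10) + i·sin(-2π·1/10)
= cos(-2π/10) + i·sin(-2π/10)

ω_10^1 = cos(-2π/10) + i·sin(-2π/10) = 0.8090-0.5878i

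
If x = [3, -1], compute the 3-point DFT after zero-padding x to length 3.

Original 2-point DFT: [2, 4]
Zero-padded 3-point DFT provides frequency interpolation.

DFT_3([x, 0, ...]) = [2, 3.5000+0.8660i, 3.5000-0.8660i]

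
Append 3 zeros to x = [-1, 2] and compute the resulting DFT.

Original 2-point DFT: [1, -3]
Zero-padded 5-point DFT provides frequency interpolation.

DFT_5([x, 0, ...]) = [1, -0.3820-1.9021i, -2.6180-1.1756i, -2.6180+1.1756i, -0.3820+1.9021i]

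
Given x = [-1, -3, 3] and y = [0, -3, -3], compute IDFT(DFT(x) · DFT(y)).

(x ⊛ y)[n] = Σ(m=0 to 2) x[m] · y[(n-m) mod 3]

Computing each output sample:
(x ⊛ y)[0] = 0
(x ⊛ y)[1] = -6
(x ⊛ y)[2] = 12

x ⊛ y = [0, -6, 12]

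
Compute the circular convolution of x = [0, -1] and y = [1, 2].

(x ⊛ y)[n] = Σ(m=0 to 1) x[m] · y[(n-m) mod 2]

Computing each output sample:
(x ⊛ y)[0] = -2
(x ⊛ y)[1] = -1

x ⊛ y = [-2, -1]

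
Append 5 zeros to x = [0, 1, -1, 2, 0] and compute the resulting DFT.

Original 5-point DFT: [2, -0.5000+0.8123i, -0.5000-3.4410i, -0.5000+3.4410i, -0.5000-0.8123i]
Zero-padded 10-point DFT provides frequency interpolation.

DFT_10([x, 0, ...]) = [2, -0.1180-1.5388i, -0.5000+0.8123i, 2.1180-0.3633i, -0.5000-3.4410i, -4, -0.5000+3.4410i, 2.1180+0.3633i, -0.5000-0.8123i, -0.1180+1.5388i]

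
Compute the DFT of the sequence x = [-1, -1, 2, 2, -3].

X[k] = Σ(n=0 to 4) x[n] · ω_5^(nk)
where ω_5 = e^(-2πi/5)

Computing each X[k]:
X[0] = -1
X[1] = -5.4721-1.9021i
X[2] = 3.4721-1.1756i
X[3] = 3.4721+1.1756i
X[4] = -5.4721+1.9021i

X = [-1, -5.4721-1.9021i, 3.4721-1.1756i, 3.4721+1.1756i, -5.4721+1.9021i]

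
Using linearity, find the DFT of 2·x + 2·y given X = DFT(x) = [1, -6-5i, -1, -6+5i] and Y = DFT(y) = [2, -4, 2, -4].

By linearity: DFT(2x + 2y) = 2·DFT(x) + 2·DFT(y)
= 2·[1, -6-5i, -1, -6+5i] + 2·[2, -4, 2, -4]

Computing element-wise:
Z[0] = 2·(1) + 2·(2) = 6
Z[1] = 2·(-6-5i) + 2·(-4) = -20-10i
Z[2] = 2·(-1) + 2·(2) = 2
Z[3] = 2·(-6+5i) + 2·(-4) = -20+10i

DFT(2x + 2y) = 2·X + 2·Y = [6, -20-10i, 2, -20+10i]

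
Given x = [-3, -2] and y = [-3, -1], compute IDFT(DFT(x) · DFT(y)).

(x ⊛ y)[n] = Σ(m=0 to 1) x[m] · y[(n-m) mod 2]

Computing each output sample:
(x ⊛ y)[0] = 11
(x ⊛ y)[1] = 9

x ⊛ y = [11, 9]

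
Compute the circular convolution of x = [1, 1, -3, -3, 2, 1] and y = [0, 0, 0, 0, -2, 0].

(x ⊛ y)[n] = Σ(m=0 to 5) x[m] · y[(n-m) mod 6]

Computing each output sample:
(x ⊛ y)[0] = 6
(x ⊛ y)[1] = 6
(x ⊛ y)[2] = -4
(x ⊛ y)[3] = -2
(x ⊛ y)[4] = -2
(x ⊛ y)[5] = -2

x ⊛ y = [6, 6, -4, -2, -2, -2]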